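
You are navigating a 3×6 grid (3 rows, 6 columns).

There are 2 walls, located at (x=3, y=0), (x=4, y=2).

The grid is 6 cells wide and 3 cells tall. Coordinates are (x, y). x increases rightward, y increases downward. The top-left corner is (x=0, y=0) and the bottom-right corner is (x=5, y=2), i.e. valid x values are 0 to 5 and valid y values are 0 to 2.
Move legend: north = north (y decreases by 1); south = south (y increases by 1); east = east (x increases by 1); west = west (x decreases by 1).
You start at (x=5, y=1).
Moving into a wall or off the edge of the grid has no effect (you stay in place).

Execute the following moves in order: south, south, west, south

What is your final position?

Answer: Final position: (x=5, y=2)

Derivation:
Start: (x=5, y=1)
  south (south): (x=5, y=1) -> (x=5, y=2)
  south (south): blocked, stay at (x=5, y=2)
  west (west): blocked, stay at (x=5, y=2)
  south (south): blocked, stay at (x=5, y=2)
Final: (x=5, y=2)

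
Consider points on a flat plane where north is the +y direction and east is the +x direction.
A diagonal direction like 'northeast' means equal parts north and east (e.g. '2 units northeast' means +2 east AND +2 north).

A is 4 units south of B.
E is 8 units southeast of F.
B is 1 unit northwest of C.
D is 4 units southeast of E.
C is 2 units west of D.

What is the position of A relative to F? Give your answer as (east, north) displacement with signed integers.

Answer: A is at (east=9, north=-15) relative to F.

Derivation:
Place F at the origin (east=0, north=0).
  E is 8 units southeast of F: delta (east=+8, north=-8); E at (east=8, north=-8).
  D is 4 units southeast of E: delta (east=+4, north=-4); D at (east=12, north=-12).
  C is 2 units west of D: delta (east=-2, north=+0); C at (east=10, north=-12).
  B is 1 unit northwest of C: delta (east=-1, north=+1); B at (east=9, north=-11).
  A is 4 units south of B: delta (east=+0, north=-4); A at (east=9, north=-15).
Therefore A relative to F: (east=9, north=-15).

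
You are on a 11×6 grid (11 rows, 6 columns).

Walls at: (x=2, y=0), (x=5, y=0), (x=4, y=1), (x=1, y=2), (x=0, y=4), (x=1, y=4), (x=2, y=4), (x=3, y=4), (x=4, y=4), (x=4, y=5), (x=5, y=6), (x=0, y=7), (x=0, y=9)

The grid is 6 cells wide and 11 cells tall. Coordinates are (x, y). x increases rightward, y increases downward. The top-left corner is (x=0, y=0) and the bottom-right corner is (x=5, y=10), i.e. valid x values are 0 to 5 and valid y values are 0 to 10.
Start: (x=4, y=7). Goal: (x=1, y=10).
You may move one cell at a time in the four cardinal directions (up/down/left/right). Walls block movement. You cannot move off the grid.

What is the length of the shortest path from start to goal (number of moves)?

BFS from (x=4, y=7) until reaching (x=1, y=10):
  Distance 0: (x=4, y=7)
  Distance 1: (x=4, y=6), (x=3, y=7), (x=5, y=7), (x=4, y=8)
  Distance 2: (x=3, y=6), (x=2, y=7), (x=3, y=8), (x=5, y=8), (x=4, y=9)
  Distance 3: (x=3, y=5), (x=2, y=6), (x=1, y=7), (x=2, y=8), (x=3, y=9), (x=5, y=9), (x=4, y=10)
  Distance 4: (x=2, y=5), (x=1, y=6), (x=1, y=8), (x=2, y=9), (x=3, y=10), (x=5, y=10)
  Distance 5: (x=1, y=5), (x=0, y=6), (x=0, y=8), (x=1, y=9), (x=2, y=10)
  Distance 6: (x=0, y=5), (x=1, y=10)  <- goal reached here
One shortest path (6 moves): (x=4, y=7) -> (x=3, y=7) -> (x=2, y=7) -> (x=1, y=7) -> (x=1, y=8) -> (x=1, y=9) -> (x=1, y=10)

Answer: Shortest path length: 6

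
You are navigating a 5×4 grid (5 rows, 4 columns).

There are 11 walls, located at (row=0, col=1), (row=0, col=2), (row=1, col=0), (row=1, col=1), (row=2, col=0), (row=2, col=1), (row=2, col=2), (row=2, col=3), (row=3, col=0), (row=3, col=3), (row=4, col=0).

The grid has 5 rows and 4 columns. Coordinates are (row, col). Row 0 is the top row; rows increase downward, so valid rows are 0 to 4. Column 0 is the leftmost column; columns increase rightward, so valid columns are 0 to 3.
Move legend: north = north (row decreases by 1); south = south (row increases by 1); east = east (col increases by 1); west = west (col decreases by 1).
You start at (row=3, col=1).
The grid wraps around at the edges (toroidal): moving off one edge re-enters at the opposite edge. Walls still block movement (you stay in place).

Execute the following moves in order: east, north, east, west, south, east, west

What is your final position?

Answer: Final position: (row=4, col=1)

Derivation:
Start: (row=3, col=1)
  east (east): (row=3, col=1) -> (row=3, col=2)
  north (north): blocked, stay at (row=3, col=2)
  east (east): blocked, stay at (row=3, col=2)
  west (west): (row=3, col=2) -> (row=3, col=1)
  south (south): (row=3, col=1) -> (row=4, col=1)
  east (east): (row=4, col=1) -> (row=4, col=2)
  west (west): (row=4, col=2) -> (row=4, col=1)
Final: (row=4, col=1)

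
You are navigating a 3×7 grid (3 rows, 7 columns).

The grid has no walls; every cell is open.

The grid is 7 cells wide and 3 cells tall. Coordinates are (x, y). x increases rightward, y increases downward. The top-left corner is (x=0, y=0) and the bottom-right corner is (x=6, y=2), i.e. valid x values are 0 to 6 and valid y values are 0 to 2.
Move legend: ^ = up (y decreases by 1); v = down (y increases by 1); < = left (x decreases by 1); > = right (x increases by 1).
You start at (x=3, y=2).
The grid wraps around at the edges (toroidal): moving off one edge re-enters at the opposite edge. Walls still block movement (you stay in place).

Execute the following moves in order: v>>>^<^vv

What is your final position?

Start: (x=3, y=2)
  v (down): (x=3, y=2) -> (x=3, y=0)
  > (right): (x=3, y=0) -> (x=4, y=0)
  > (right): (x=4, y=0) -> (x=5, y=0)
  > (right): (x=5, y=0) -> (x=6, y=0)
  ^ (up): (x=6, y=0) -> (x=6, y=2)
  < (left): (x=6, y=2) -> (x=5, y=2)
  ^ (up): (x=5, y=2) -> (x=5, y=1)
  v (down): (x=5, y=1) -> (x=5, y=2)
  v (down): (x=5, y=2) -> (x=5, y=0)
Final: (x=5, y=0)

Answer: Final position: (x=5, y=0)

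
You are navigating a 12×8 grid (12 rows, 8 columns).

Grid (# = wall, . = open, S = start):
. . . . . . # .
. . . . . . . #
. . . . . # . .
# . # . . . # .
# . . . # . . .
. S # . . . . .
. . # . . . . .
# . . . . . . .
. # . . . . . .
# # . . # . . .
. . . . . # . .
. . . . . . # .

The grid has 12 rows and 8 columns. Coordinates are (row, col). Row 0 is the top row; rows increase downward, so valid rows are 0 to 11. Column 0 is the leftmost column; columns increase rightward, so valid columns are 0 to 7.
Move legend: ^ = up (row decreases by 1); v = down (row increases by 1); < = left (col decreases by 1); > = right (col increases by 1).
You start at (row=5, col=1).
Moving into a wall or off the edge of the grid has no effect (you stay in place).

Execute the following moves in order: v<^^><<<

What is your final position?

Start: (row=5, col=1)
  v (down): (row=5, col=1) -> (row=6, col=1)
  < (left): (row=6, col=1) -> (row=6, col=0)
  ^ (up): (row=6, col=0) -> (row=5, col=0)
  ^ (up): blocked, stay at (row=5, col=0)
  > (right): (row=5, col=0) -> (row=5, col=1)
  < (left): (row=5, col=1) -> (row=5, col=0)
  < (left): blocked, stay at (row=5, col=0)
  < (left): blocked, stay at (row=5, col=0)
Final: (row=5, col=0)

Answer: Final position: (row=5, col=0)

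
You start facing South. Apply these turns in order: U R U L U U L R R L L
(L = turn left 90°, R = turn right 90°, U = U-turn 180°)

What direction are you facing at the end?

Start: South
  U (U-turn (180°)) -> North
  R (right (90° clockwise)) -> East
  U (U-turn (180°)) -> West
  L (left (90° counter-clockwise)) -> South
  U (U-turn (180°)) -> North
  U (U-turn (180°)) -> South
  L (left (90° counter-clockwise)) -> East
  R (right (90° clockwise)) -> South
  R (right (90° clockwise)) -> West
  L (left (90° counter-clockwise)) -> South
  L (left (90° counter-clockwise)) -> East
Final: East

Answer: Final heading: East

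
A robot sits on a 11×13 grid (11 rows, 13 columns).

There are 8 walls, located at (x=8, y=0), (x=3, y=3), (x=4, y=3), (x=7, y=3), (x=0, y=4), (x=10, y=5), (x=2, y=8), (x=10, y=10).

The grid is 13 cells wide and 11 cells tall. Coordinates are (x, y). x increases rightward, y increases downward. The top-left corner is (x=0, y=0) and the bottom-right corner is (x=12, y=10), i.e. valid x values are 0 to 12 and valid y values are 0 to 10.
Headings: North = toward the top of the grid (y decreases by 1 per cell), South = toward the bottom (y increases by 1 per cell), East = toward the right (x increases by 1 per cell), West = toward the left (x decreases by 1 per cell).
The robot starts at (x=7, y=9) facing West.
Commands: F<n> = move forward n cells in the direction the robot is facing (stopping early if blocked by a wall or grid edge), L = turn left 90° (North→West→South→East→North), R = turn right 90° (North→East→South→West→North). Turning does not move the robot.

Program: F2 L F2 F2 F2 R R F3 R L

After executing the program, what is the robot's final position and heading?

Start: (x=7, y=9), facing West
  F2: move forward 2, now at (x=5, y=9)
  L: turn left, now facing South
  F2: move forward 1/2 (blocked), now at (x=5, y=10)
  F2: move forward 0/2 (blocked), now at (x=5, y=10)
  F2: move forward 0/2 (blocked), now at (x=5, y=10)
  R: turn right, now facing West
  R: turn right, now facing North
  F3: move forward 3, now at (x=5, y=7)
  R: turn right, now facing East
  L: turn left, now facing North
Final: (x=5, y=7), facing North

Answer: Final position: (x=5, y=7), facing North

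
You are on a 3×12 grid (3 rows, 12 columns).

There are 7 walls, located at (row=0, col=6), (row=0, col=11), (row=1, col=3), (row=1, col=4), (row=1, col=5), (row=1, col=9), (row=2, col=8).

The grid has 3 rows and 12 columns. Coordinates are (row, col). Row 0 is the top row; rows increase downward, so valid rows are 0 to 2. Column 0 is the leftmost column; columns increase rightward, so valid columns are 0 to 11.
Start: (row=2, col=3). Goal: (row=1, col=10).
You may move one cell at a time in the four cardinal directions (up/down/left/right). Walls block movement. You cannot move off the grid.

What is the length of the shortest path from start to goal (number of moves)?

Answer: Shortest path length: 10

Derivation:
BFS from (row=2, col=3) until reaching (row=1, col=10):
  Distance 0: (row=2, col=3)
  Distance 1: (row=2, col=2), (row=2, col=4)
  Distance 2: (row=1, col=2), (row=2, col=1), (row=2, col=5)
  Distance 3: (row=0, col=2), (row=1, col=1), (row=2, col=0), (row=2, col=6)
  Distance 4: (row=0, col=1), (row=0, col=3), (row=1, col=0), (row=1, col=6), (row=2, col=7)
  Distance 5: (row=0, col=0), (row=0, col=4), (row=1, col=7)
  Distance 6: (row=0, col=5), (row=0, col=7), (row=1, col=8)
  Distance 7: (row=0, col=8)
  Distance 8: (row=0, col=9)
  Distance 9: (row=0, col=10)
  Distance 10: (row=1, col=10)  <- goal reached here
One shortest path (10 moves): (row=2, col=3) -> (row=2, col=4) -> (row=2, col=5) -> (row=2, col=6) -> (row=2, col=7) -> (row=1, col=7) -> (row=1, col=8) -> (row=0, col=8) -> (row=0, col=9) -> (row=0, col=10) -> (row=1, col=10)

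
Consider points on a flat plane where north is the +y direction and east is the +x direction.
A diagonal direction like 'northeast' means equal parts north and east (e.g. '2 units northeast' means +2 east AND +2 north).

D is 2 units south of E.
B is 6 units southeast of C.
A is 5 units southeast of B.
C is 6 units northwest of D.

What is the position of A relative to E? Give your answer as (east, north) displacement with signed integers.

Answer: A is at (east=5, north=-7) relative to E.

Derivation:
Place E at the origin (east=0, north=0).
  D is 2 units south of E: delta (east=+0, north=-2); D at (east=0, north=-2).
  C is 6 units northwest of D: delta (east=-6, north=+6); C at (east=-6, north=4).
  B is 6 units southeast of C: delta (east=+6, north=-6); B at (east=0, north=-2).
  A is 5 units southeast of B: delta (east=+5, north=-5); A at (east=5, north=-7).
Therefore A relative to E: (east=5, north=-7).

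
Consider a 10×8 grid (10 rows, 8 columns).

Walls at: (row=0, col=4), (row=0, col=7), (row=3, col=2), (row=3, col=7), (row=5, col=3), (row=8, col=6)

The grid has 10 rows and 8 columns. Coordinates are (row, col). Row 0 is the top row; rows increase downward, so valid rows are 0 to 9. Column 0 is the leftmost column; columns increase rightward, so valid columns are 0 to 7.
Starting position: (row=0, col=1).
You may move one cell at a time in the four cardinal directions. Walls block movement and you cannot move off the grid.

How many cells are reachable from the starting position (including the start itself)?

BFS flood-fill from (row=0, col=1):
  Distance 0: (row=0, col=1)
  Distance 1: (row=0, col=0), (row=0, col=2), (row=1, col=1)
  Distance 2: (row=0, col=3), (row=1, col=0), (row=1, col=2), (row=2, col=1)
  Distance 3: (row=1, col=3), (row=2, col=0), (row=2, col=2), (row=3, col=1)
  Distance 4: (row=1, col=4), (row=2, col=3), (row=3, col=0), (row=4, col=1)
  Distance 5: (row=1, col=5), (row=2, col=4), (row=3, col=3), (row=4, col=0), (row=4, col=2), (row=5, col=1)
  Distance 6: (row=0, col=5), (row=1, col=6), (row=2, col=5), (row=3, col=4), (row=4, col=3), (row=5, col=0), (row=5, col=2), (row=6, col=1)
  Distance 7: (row=0, col=6), (row=1, col=7), (row=2, col=6), (row=3, col=5), (row=4, col=4), (row=6, col=0), (row=6, col=2), (row=7, col=1)
  Distance 8: (row=2, col=7), (row=3, col=6), (row=4, col=5), (row=5, col=4), (row=6, col=3), (row=7, col=0), (row=7, col=2), (row=8, col=1)
  Distance 9: (row=4, col=6), (row=5, col=5), (row=6, col=4), (row=7, col=3), (row=8, col=0), (row=8, col=2), (row=9, col=1)
  Distance 10: (row=4, col=7), (row=5, col=6), (row=6, col=5), (row=7, col=4), (row=8, col=3), (row=9, col=0), (row=9, col=2)
  Distance 11: (row=5, col=7), (row=6, col=6), (row=7, col=5), (row=8, col=4), (row=9, col=3)
  Distance 12: (row=6, col=7), (row=7, col=6), (row=8, col=5), (row=9, col=4)
  Distance 13: (row=7, col=7), (row=9, col=5)
  Distance 14: (row=8, col=7), (row=9, col=6)
  Distance 15: (row=9, col=7)
Total reachable: 74 (grid has 74 open cells total)

Answer: Reachable cells: 74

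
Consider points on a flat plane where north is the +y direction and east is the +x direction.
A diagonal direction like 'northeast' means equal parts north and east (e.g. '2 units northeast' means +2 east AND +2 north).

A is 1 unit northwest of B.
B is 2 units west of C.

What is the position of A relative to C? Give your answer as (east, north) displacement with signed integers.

Answer: A is at (east=-3, north=1) relative to C.

Derivation:
Place C at the origin (east=0, north=0).
  B is 2 units west of C: delta (east=-2, north=+0); B at (east=-2, north=0).
  A is 1 unit northwest of B: delta (east=-1, north=+1); A at (east=-3, north=1).
Therefore A relative to C: (east=-3, north=1).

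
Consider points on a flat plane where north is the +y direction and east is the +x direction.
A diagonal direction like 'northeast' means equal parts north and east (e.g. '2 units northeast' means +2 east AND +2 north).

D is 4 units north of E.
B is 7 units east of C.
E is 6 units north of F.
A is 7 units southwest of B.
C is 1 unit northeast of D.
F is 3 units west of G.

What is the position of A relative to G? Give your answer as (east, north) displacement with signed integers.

Answer: A is at (east=-2, north=4) relative to G.

Derivation:
Place G at the origin (east=0, north=0).
  F is 3 units west of G: delta (east=-3, north=+0); F at (east=-3, north=0).
  E is 6 units north of F: delta (east=+0, north=+6); E at (east=-3, north=6).
  D is 4 units north of E: delta (east=+0, north=+4); D at (east=-3, north=10).
  C is 1 unit northeast of D: delta (east=+1, north=+1); C at (east=-2, north=11).
  B is 7 units east of C: delta (east=+7, north=+0); B at (east=5, north=11).
  A is 7 units southwest of B: delta (east=-7, north=-7); A at (east=-2, north=4).
Therefore A relative to G: (east=-2, north=4).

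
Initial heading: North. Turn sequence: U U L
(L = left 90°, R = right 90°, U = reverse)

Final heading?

Start: North
  U (U-turn (180°)) -> South
  U (U-turn (180°)) -> North
  L (left (90° counter-clockwise)) -> West
Final: West

Answer: Final heading: West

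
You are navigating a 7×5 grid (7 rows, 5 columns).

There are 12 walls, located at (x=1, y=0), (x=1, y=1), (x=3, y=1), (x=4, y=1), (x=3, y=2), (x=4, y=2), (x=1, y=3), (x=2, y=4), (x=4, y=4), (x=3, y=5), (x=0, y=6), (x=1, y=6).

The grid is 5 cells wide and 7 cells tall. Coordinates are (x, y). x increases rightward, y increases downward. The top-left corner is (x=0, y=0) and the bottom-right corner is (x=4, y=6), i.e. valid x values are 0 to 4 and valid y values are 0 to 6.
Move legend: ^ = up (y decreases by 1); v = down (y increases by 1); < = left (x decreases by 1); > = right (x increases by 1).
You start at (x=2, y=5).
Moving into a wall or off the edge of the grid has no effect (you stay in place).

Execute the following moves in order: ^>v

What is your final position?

Start: (x=2, y=5)
  ^ (up): blocked, stay at (x=2, y=5)
  > (right): blocked, stay at (x=2, y=5)
  v (down): (x=2, y=5) -> (x=2, y=6)
Final: (x=2, y=6)

Answer: Final position: (x=2, y=6)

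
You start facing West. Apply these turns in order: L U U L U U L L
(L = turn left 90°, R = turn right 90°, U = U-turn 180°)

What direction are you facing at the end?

Start: West
  L (left (90° counter-clockwise)) -> South
  U (U-turn (180°)) -> North
  U (U-turn (180°)) -> South
  L (left (90° counter-clockwise)) -> East
  U (U-turn (180°)) -> West
  U (U-turn (180°)) -> East
  L (left (90° counter-clockwise)) -> North
  L (left (90° counter-clockwise)) -> West
Final: West

Answer: Final heading: West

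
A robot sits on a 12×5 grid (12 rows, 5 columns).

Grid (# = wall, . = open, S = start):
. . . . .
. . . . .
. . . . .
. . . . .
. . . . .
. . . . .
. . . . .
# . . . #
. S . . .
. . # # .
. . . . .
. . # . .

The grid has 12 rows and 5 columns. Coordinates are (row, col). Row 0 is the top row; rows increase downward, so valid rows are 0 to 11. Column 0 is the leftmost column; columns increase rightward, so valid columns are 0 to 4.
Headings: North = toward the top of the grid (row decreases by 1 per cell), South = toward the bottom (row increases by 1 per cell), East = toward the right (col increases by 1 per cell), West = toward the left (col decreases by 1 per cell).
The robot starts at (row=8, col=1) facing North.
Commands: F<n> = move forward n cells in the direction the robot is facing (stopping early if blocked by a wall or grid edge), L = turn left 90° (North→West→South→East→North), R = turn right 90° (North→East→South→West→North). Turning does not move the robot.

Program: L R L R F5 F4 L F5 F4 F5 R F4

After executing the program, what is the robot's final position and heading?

Answer: Final position: (row=0, col=0), facing North

Derivation:
Start: (row=8, col=1), facing North
  L: turn left, now facing West
  R: turn right, now facing North
  L: turn left, now facing West
  R: turn right, now facing North
  F5: move forward 5, now at (row=3, col=1)
  F4: move forward 3/4 (blocked), now at (row=0, col=1)
  L: turn left, now facing West
  F5: move forward 1/5 (blocked), now at (row=0, col=0)
  F4: move forward 0/4 (blocked), now at (row=0, col=0)
  F5: move forward 0/5 (blocked), now at (row=0, col=0)
  R: turn right, now facing North
  F4: move forward 0/4 (blocked), now at (row=0, col=0)
Final: (row=0, col=0), facing North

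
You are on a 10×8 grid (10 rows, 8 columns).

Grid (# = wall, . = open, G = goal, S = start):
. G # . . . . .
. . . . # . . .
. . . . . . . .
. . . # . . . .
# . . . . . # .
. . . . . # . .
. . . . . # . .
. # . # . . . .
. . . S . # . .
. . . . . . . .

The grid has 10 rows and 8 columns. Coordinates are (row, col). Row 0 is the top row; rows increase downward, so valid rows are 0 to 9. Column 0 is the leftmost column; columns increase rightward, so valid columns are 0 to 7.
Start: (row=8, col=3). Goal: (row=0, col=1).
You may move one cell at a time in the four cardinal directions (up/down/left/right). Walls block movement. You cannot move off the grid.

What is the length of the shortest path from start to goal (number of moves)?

BFS from (row=8, col=3) until reaching (row=0, col=1):
  Distance 0: (row=8, col=3)
  Distance 1: (row=8, col=2), (row=8, col=4), (row=9, col=3)
  Distance 2: (row=7, col=2), (row=7, col=4), (row=8, col=1), (row=9, col=2), (row=9, col=4)
  Distance 3: (row=6, col=2), (row=6, col=4), (row=7, col=5), (row=8, col=0), (row=9, col=1), (row=9, col=5)
  Distance 4: (row=5, col=2), (row=5, col=4), (row=6, col=1), (row=6, col=3), (row=7, col=0), (row=7, col=6), (row=9, col=0), (row=9, col=6)
  Distance 5: (row=4, col=2), (row=4, col=4), (row=5, col=1), (row=5, col=3), (row=6, col=0), (row=6, col=6), (row=7, col=7), (row=8, col=6), (row=9, col=7)
  Distance 6: (row=3, col=2), (row=3, col=4), (row=4, col=1), (row=4, col=3), (row=4, col=5), (row=5, col=0), (row=5, col=6), (row=6, col=7), (row=8, col=7)
  Distance 7: (row=2, col=2), (row=2, col=4), (row=3, col=1), (row=3, col=5), (row=5, col=7)
  Distance 8: (row=1, col=2), (row=2, col=1), (row=2, col=3), (row=2, col=5), (row=3, col=0), (row=3, col=6), (row=4, col=7)
  Distance 9: (row=1, col=1), (row=1, col=3), (row=1, col=5), (row=2, col=0), (row=2, col=6), (row=3, col=7)
  Distance 10: (row=0, col=1), (row=0, col=3), (row=0, col=5), (row=1, col=0), (row=1, col=6), (row=2, col=7)  <- goal reached here
One shortest path (10 moves): (row=8, col=3) -> (row=8, col=2) -> (row=7, col=2) -> (row=6, col=2) -> (row=6, col=1) -> (row=5, col=1) -> (row=4, col=1) -> (row=3, col=1) -> (row=2, col=1) -> (row=1, col=1) -> (row=0, col=1)

Answer: Shortest path length: 10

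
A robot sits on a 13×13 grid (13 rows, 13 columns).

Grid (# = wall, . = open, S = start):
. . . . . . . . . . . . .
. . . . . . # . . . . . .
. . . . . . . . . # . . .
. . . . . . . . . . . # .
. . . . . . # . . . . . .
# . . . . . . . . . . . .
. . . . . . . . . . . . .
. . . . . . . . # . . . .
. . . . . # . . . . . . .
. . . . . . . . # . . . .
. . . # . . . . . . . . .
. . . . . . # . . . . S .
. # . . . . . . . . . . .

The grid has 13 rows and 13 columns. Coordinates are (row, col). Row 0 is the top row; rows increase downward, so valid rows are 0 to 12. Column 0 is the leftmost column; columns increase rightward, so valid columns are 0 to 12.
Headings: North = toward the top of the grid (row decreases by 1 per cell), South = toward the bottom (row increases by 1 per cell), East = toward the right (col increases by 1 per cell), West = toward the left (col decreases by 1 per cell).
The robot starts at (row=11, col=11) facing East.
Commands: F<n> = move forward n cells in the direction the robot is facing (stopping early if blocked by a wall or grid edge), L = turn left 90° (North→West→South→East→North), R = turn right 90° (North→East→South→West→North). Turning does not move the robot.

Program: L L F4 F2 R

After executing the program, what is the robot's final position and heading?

Start: (row=11, col=11), facing East
  L: turn left, now facing North
  L: turn left, now facing West
  F4: move forward 4, now at (row=11, col=7)
  F2: move forward 0/2 (blocked), now at (row=11, col=7)
  R: turn right, now facing North
Final: (row=11, col=7), facing North

Answer: Final position: (row=11, col=7), facing North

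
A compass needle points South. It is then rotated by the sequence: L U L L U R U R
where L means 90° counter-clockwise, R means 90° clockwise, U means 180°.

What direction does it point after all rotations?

Answer: Final heading: West

Derivation:
Start: South
  L (left (90° counter-clockwise)) -> East
  U (U-turn (180°)) -> West
  L (left (90° counter-clockwise)) -> South
  L (left (90° counter-clockwise)) -> East
  U (U-turn (180°)) -> West
  R (right (90° clockwise)) -> North
  U (U-turn (180°)) -> South
  R (right (90° clockwise)) -> West
Final: West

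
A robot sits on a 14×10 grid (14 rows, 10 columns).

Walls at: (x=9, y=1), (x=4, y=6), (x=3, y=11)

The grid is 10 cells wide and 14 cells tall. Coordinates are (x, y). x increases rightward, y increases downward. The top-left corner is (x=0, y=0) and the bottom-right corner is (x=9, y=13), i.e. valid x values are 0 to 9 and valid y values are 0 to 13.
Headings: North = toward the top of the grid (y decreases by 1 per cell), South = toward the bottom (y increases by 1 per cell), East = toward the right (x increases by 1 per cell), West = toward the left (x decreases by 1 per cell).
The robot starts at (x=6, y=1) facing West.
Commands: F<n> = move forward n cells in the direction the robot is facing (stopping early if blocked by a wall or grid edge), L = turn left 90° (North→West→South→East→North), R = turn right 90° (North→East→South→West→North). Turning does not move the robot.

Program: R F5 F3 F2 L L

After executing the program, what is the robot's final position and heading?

Start: (x=6, y=1), facing West
  R: turn right, now facing North
  F5: move forward 1/5 (blocked), now at (x=6, y=0)
  F3: move forward 0/3 (blocked), now at (x=6, y=0)
  F2: move forward 0/2 (blocked), now at (x=6, y=0)
  L: turn left, now facing West
  L: turn left, now facing South
Final: (x=6, y=0), facing South

Answer: Final position: (x=6, y=0), facing South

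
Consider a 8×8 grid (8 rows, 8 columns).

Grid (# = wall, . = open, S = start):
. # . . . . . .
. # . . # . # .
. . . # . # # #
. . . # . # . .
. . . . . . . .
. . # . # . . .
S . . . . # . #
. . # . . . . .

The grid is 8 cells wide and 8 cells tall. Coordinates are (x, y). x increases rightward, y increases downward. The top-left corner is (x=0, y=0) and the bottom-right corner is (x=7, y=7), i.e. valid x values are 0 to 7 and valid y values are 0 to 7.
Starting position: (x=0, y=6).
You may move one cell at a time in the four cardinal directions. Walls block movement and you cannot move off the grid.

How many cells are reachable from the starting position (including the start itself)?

Answer: Reachable cells: 49

Derivation:
BFS flood-fill from (x=0, y=6):
  Distance 0: (x=0, y=6)
  Distance 1: (x=0, y=5), (x=1, y=6), (x=0, y=7)
  Distance 2: (x=0, y=4), (x=1, y=5), (x=2, y=6), (x=1, y=7)
  Distance 3: (x=0, y=3), (x=1, y=4), (x=3, y=6)
  Distance 4: (x=0, y=2), (x=1, y=3), (x=2, y=4), (x=3, y=5), (x=4, y=6), (x=3, y=7)
  Distance 5: (x=0, y=1), (x=1, y=2), (x=2, y=3), (x=3, y=4), (x=4, y=7)
  Distance 6: (x=0, y=0), (x=2, y=2), (x=4, y=4), (x=5, y=7)
  Distance 7: (x=2, y=1), (x=4, y=3), (x=5, y=4), (x=6, y=7)
  Distance 8: (x=2, y=0), (x=3, y=1), (x=4, y=2), (x=6, y=4), (x=5, y=5), (x=6, y=6), (x=7, y=7)
  Distance 9: (x=3, y=0), (x=6, y=3), (x=7, y=4), (x=6, y=5)
  Distance 10: (x=4, y=0), (x=7, y=3), (x=7, y=5)
  Distance 11: (x=5, y=0)
  Distance 12: (x=6, y=0), (x=5, y=1)
  Distance 13: (x=7, y=0)
  Distance 14: (x=7, y=1)
Total reachable: 49 (grid has 49 open cells total)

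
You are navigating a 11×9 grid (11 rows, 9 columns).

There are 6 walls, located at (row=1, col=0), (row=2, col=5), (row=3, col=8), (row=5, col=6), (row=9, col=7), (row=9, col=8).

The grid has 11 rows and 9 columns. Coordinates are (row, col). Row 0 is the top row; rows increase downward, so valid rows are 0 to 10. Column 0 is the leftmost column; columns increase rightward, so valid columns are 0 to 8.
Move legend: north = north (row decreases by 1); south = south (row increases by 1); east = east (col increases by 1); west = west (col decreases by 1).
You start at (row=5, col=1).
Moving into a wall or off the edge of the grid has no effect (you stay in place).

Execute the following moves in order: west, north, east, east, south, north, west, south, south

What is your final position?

Start: (row=5, col=1)
  west (west): (row=5, col=1) -> (row=5, col=0)
  north (north): (row=5, col=0) -> (row=4, col=0)
  east (east): (row=4, col=0) -> (row=4, col=1)
  east (east): (row=4, col=1) -> (row=4, col=2)
  south (south): (row=4, col=2) -> (row=5, col=2)
  north (north): (row=5, col=2) -> (row=4, col=2)
  west (west): (row=4, col=2) -> (row=4, col=1)
  south (south): (row=4, col=1) -> (row=5, col=1)
  south (south): (row=5, col=1) -> (row=6, col=1)
Final: (row=6, col=1)

Answer: Final position: (row=6, col=1)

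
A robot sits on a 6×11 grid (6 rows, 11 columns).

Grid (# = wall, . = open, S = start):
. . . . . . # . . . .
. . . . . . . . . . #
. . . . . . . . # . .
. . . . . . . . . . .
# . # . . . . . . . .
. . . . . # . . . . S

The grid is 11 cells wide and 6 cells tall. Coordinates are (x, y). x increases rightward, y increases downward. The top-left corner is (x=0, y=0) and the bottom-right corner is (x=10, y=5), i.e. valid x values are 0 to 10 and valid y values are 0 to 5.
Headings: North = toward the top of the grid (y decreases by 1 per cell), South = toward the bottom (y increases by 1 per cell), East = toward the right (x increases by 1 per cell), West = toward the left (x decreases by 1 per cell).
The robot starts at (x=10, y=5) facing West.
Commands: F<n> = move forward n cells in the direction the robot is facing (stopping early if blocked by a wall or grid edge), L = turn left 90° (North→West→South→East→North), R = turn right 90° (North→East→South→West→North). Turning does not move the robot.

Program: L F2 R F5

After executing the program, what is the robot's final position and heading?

Answer: Final position: (x=6, y=5), facing West

Derivation:
Start: (x=10, y=5), facing West
  L: turn left, now facing South
  F2: move forward 0/2 (blocked), now at (x=10, y=5)
  R: turn right, now facing West
  F5: move forward 4/5 (blocked), now at (x=6, y=5)
Final: (x=6, y=5), facing West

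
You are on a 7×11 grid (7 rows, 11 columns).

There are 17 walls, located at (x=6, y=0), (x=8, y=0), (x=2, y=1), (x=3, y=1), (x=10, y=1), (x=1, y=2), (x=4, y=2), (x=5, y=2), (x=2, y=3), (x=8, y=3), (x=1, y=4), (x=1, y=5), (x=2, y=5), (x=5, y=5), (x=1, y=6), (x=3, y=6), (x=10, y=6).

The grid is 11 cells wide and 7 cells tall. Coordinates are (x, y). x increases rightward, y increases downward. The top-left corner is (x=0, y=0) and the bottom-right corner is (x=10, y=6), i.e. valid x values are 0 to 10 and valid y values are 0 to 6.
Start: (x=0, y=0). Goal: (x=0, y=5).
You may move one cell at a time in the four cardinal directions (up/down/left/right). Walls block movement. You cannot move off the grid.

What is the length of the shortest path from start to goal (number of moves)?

Answer: Shortest path length: 5

Derivation:
BFS from (x=0, y=0) until reaching (x=0, y=5):
  Distance 0: (x=0, y=0)
  Distance 1: (x=1, y=0), (x=0, y=1)
  Distance 2: (x=2, y=0), (x=1, y=1), (x=0, y=2)
  Distance 3: (x=3, y=0), (x=0, y=3)
  Distance 4: (x=4, y=0), (x=1, y=3), (x=0, y=4)
  Distance 5: (x=5, y=0), (x=4, y=1), (x=0, y=5)  <- goal reached here
One shortest path (5 moves): (x=0, y=0) -> (x=0, y=1) -> (x=0, y=2) -> (x=0, y=3) -> (x=0, y=4) -> (x=0, y=5)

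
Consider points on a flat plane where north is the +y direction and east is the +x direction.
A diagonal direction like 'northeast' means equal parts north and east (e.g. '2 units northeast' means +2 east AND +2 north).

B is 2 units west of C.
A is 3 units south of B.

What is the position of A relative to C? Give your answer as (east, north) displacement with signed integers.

Answer: A is at (east=-2, north=-3) relative to C.

Derivation:
Place C at the origin (east=0, north=0).
  B is 2 units west of C: delta (east=-2, north=+0); B at (east=-2, north=0).
  A is 3 units south of B: delta (east=+0, north=-3); A at (east=-2, north=-3).
Therefore A relative to C: (east=-2, north=-3).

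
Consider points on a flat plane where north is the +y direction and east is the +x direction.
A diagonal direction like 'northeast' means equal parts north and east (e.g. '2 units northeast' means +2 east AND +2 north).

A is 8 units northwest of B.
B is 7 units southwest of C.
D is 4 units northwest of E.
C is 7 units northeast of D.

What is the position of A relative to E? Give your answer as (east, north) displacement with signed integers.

Place E at the origin (east=0, north=0).
  D is 4 units northwest of E: delta (east=-4, north=+4); D at (east=-4, north=4).
  C is 7 units northeast of D: delta (east=+7, north=+7); C at (east=3, north=11).
  B is 7 units southwest of C: delta (east=-7, north=-7); B at (east=-4, north=4).
  A is 8 units northwest of B: delta (east=-8, north=+8); A at (east=-12, north=12).
Therefore A relative to E: (east=-12, north=12).

Answer: A is at (east=-12, north=12) relative to E.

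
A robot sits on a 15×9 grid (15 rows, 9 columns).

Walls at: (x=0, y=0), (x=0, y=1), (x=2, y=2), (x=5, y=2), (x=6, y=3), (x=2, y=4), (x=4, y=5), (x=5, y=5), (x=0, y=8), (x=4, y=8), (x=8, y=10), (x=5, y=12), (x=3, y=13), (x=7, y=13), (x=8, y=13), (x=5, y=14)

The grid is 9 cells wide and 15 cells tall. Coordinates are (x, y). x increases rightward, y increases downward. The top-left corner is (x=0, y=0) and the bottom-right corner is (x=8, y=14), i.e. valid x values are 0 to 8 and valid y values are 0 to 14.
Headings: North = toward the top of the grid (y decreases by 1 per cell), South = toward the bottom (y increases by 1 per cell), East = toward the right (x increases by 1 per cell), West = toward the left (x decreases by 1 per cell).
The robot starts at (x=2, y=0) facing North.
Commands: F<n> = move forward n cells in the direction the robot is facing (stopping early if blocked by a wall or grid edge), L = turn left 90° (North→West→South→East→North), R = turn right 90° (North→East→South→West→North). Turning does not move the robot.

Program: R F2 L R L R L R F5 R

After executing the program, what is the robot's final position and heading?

Start: (x=2, y=0), facing North
  R: turn right, now facing East
  F2: move forward 2, now at (x=4, y=0)
  L: turn left, now facing North
  R: turn right, now facing East
  L: turn left, now facing North
  R: turn right, now facing East
  L: turn left, now facing North
  R: turn right, now facing East
  F5: move forward 4/5 (blocked), now at (x=8, y=0)
  R: turn right, now facing South
Final: (x=8, y=0), facing South

Answer: Final position: (x=8, y=0), facing South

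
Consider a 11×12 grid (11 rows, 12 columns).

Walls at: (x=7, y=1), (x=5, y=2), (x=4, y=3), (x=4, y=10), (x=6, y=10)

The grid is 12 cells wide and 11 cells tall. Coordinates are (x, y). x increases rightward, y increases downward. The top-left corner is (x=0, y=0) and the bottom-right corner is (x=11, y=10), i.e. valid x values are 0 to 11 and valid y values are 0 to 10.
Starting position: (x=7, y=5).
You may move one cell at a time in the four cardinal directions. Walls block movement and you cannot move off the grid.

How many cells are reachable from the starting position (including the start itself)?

Answer: Reachable cells: 127

Derivation:
BFS flood-fill from (x=7, y=5):
  Distance 0: (x=7, y=5)
  Distance 1: (x=7, y=4), (x=6, y=5), (x=8, y=5), (x=7, y=6)
  Distance 2: (x=7, y=3), (x=6, y=4), (x=8, y=4), (x=5, y=5), (x=9, y=5), (x=6, y=6), (x=8, y=6), (x=7, y=7)
  Distance 3: (x=7, y=2), (x=6, y=3), (x=8, y=3), (x=5, y=4), (x=9, y=4), (x=4, y=5), (x=10, y=5), (x=5, y=6), (x=9, y=6), (x=6, y=7), (x=8, y=7), (x=7, y=8)
  Distance 4: (x=6, y=2), (x=8, y=2), (x=5, y=3), (x=9, y=3), (x=4, y=4), (x=10, y=4), (x=3, y=5), (x=11, y=5), (x=4, y=6), (x=10, y=6), (x=5, y=7), (x=9, y=7), (x=6, y=8), (x=8, y=8), (x=7, y=9)
  Distance 5: (x=6, y=1), (x=8, y=1), (x=9, y=2), (x=10, y=3), (x=3, y=4), (x=11, y=4), (x=2, y=5), (x=3, y=6), (x=11, y=6), (x=4, y=7), (x=10, y=7), (x=5, y=8), (x=9, y=8), (x=6, y=9), (x=8, y=9), (x=7, y=10)
  Distance 6: (x=6, y=0), (x=8, y=0), (x=5, y=1), (x=9, y=1), (x=10, y=2), (x=3, y=3), (x=11, y=3), (x=2, y=4), (x=1, y=5), (x=2, y=6), (x=3, y=7), (x=11, y=7), (x=4, y=8), (x=10, y=8), (x=5, y=9), (x=9, y=9), (x=8, y=10)
  Distance 7: (x=5, y=0), (x=7, y=0), (x=9, y=0), (x=4, y=1), (x=10, y=1), (x=3, y=2), (x=11, y=2), (x=2, y=3), (x=1, y=4), (x=0, y=5), (x=1, y=6), (x=2, y=7), (x=3, y=8), (x=11, y=8), (x=4, y=9), (x=10, y=9), (x=5, y=10), (x=9, y=10)
  Distance 8: (x=4, y=0), (x=10, y=0), (x=3, y=1), (x=11, y=1), (x=2, y=2), (x=4, y=2), (x=1, y=3), (x=0, y=4), (x=0, y=6), (x=1, y=7), (x=2, y=8), (x=3, y=9), (x=11, y=9), (x=10, y=10)
  Distance 9: (x=3, y=0), (x=11, y=0), (x=2, y=1), (x=1, y=2), (x=0, y=3), (x=0, y=7), (x=1, y=8), (x=2, y=9), (x=3, y=10), (x=11, y=10)
  Distance 10: (x=2, y=0), (x=1, y=1), (x=0, y=2), (x=0, y=8), (x=1, y=9), (x=2, y=10)
  Distance 11: (x=1, y=0), (x=0, y=1), (x=0, y=9), (x=1, y=10)
  Distance 12: (x=0, y=0), (x=0, y=10)
Total reachable: 127 (grid has 127 open cells total)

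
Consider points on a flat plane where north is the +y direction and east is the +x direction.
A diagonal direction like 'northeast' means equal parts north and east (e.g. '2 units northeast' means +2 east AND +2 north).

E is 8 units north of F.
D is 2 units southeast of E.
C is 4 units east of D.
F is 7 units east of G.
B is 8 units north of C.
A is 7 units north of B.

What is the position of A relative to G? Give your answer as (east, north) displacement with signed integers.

Answer: A is at (east=13, north=21) relative to G.

Derivation:
Place G at the origin (east=0, north=0).
  F is 7 units east of G: delta (east=+7, north=+0); F at (east=7, north=0).
  E is 8 units north of F: delta (east=+0, north=+8); E at (east=7, north=8).
  D is 2 units southeast of E: delta (east=+2, north=-2); D at (east=9, north=6).
  C is 4 units east of D: delta (east=+4, north=+0); C at (east=13, north=6).
  B is 8 units north of C: delta (east=+0, north=+8); B at (east=13, north=14).
  A is 7 units north of B: delta (east=+0, north=+7); A at (east=13, north=21).
Therefore A relative to G: (east=13, north=21).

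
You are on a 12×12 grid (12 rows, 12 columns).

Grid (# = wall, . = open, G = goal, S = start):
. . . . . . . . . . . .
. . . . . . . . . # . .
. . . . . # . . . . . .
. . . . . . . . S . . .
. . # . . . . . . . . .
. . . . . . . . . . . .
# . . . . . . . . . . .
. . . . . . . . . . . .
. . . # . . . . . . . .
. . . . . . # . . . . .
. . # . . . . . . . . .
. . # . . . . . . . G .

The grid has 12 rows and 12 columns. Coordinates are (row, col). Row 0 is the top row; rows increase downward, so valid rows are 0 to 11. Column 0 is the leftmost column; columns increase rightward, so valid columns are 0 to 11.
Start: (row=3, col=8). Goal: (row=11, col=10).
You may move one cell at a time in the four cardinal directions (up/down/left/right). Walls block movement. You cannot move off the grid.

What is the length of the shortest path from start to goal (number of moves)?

BFS from (row=3, col=8) until reaching (row=11, col=10):
  Distance 0: (row=3, col=8)
  Distance 1: (row=2, col=8), (row=3, col=7), (row=3, col=9), (row=4, col=8)
  Distance 2: (row=1, col=8), (row=2, col=7), (row=2, col=9), (row=3, col=6), (row=3, col=10), (row=4, col=7), (row=4, col=9), (row=5, col=8)
  Distance 3: (row=0, col=8), (row=1, col=7), (row=2, col=6), (row=2, col=10), (row=3, col=5), (row=3, col=11), (row=4, col=6), (row=4, col=10), (row=5, col=7), (row=5, col=9), (row=6, col=8)
  Distance 4: (row=0, col=7), (row=0, col=9), (row=1, col=6), (row=1, col=10), (row=2, col=11), (row=3, col=4), (row=4, col=5), (row=4, col=11), (row=5, col=6), (row=5, col=10), (row=6, col=7), (row=6, col=9), (row=7, col=8)
  Distance 5: (row=0, col=6), (row=0, col=10), (row=1, col=5), (row=1, col=11), (row=2, col=4), (row=3, col=3), (row=4, col=4), (row=5, col=5), (row=5, col=11), (row=6, col=6), (row=6, col=10), (row=7, col=7), (row=7, col=9), (row=8, col=8)
  Distance 6: (row=0, col=5), (row=0, col=11), (row=1, col=4), (row=2, col=3), (row=3, col=2), (row=4, col=3), (row=5, col=4), (row=6, col=5), (row=6, col=11), (row=7, col=6), (row=7, col=10), (row=8, col=7), (row=8, col=9), (row=9, col=8)
  Distance 7: (row=0, col=4), (row=1, col=3), (row=2, col=2), (row=3, col=1), (row=5, col=3), (row=6, col=4), (row=7, col=5), (row=7, col=11), (row=8, col=6), (row=8, col=10), (row=9, col=7), (row=9, col=9), (row=10, col=8)
  Distance 8: (row=0, col=3), (row=1, col=2), (row=2, col=1), (row=3, col=0), (row=4, col=1), (row=5, col=2), (row=6, col=3), (row=7, col=4), (row=8, col=5), (row=8, col=11), (row=9, col=10), (row=10, col=7), (row=10, col=9), (row=11, col=8)
  Distance 9: (row=0, col=2), (row=1, col=1), (row=2, col=0), (row=4, col=0), (row=5, col=1), (row=6, col=2), (row=7, col=3), (row=8, col=4), (row=9, col=5), (row=9, col=11), (row=10, col=6), (row=10, col=10), (row=11, col=7), (row=11, col=9)
  Distance 10: (row=0, col=1), (row=1, col=0), (row=5, col=0), (row=6, col=1), (row=7, col=2), (row=9, col=4), (row=10, col=5), (row=10, col=11), (row=11, col=6), (row=11, col=10)  <- goal reached here
One shortest path (10 moves): (row=3, col=8) -> (row=3, col=9) -> (row=3, col=10) -> (row=4, col=10) -> (row=5, col=10) -> (row=6, col=10) -> (row=7, col=10) -> (row=8, col=10) -> (row=9, col=10) -> (row=10, col=10) -> (row=11, col=10)

Answer: Shortest path length: 10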